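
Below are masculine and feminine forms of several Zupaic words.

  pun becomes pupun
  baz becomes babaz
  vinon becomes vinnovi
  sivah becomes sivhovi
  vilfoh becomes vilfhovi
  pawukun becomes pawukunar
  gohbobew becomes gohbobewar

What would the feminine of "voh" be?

"voh" has 1 vowel. The stems with 1 vowel (pun → pupun, baz → babaz) repeat the first consonant+vowel as a prefix.
So voh → vovoh.

vovoh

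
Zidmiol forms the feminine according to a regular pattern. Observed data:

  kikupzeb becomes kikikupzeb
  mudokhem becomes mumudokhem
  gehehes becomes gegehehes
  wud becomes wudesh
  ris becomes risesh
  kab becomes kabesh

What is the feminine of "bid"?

gehehes and ris both end in -s yet inflect differently (gegehehes, risesh), so the final letter is not what conditions the rule; the number of vowels is.
"bid" has 1 vowel. The stems with 1 vowel (wud → wudesh, ris → risesh, kab → kabesh) add -esh.
So bid → bidesh.

bidesh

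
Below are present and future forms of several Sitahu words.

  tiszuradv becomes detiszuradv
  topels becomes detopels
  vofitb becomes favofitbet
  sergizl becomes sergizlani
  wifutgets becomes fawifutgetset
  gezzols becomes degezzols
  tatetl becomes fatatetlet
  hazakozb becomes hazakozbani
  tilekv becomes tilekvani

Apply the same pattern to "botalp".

debotalp

sergizl and tatetl both end in -l yet inflect differently (sergizlani, fatatetlet), so the final letter is not what conditions the rule; the second-to-last letter is.
"botalp" has second-to-last letter 'l'. The stems whose second-to-last letter is 'l' (topels → detopels, gezzols → degezzols) add the prefix de-.
So botalp → debotalp.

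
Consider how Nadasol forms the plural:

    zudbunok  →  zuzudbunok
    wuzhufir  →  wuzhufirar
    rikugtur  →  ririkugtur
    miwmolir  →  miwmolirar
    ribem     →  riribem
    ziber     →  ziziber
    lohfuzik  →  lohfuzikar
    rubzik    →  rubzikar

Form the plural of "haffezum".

rubzik and zudbunok both end in -k yet inflect differently (rubzikar, zuzudbunok), so the final letter is not what conditions the rule; the last vowel is.
"haffezum" has last vowel 'u'. The one such stem in the data (rikugtur → ririkugtur) repeats the first consonant+vowel as a prefix (as do zudbunok, ribem), so the same rule applies.
So haffezum → hahaffezum.

hahaffezum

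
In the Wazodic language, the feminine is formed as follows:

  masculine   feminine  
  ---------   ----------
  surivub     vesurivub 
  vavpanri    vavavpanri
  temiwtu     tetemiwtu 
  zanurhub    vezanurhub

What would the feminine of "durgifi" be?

dudurgifi

temiwtu and zanurhub both have last vowel 'u' yet inflect differently (tetemiwtu, vezanurhub), so the last vowel is not what conditions the rule; whether the stem ends in a vowel or a consonant is.
"durgifi" ends in a vowel. The stems ending in a vowel (temiwtu → tetemiwtu, vavpanri → vavavpanri) repeat the first consonant+vowel as a prefix.
So durgifi → dudurgifi.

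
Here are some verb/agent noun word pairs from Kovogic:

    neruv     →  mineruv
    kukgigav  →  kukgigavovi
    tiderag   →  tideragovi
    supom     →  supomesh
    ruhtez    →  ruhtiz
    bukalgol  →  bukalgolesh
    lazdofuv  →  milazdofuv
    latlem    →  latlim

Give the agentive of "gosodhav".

"gosodhav" has last vowel 'a'. The stems whose last vowel is 'a' (kukgigav → kukgigavovi, tiderag → tideragovi) add -ovi.
So gosodhav → gosodhavovi.

gosodhavovi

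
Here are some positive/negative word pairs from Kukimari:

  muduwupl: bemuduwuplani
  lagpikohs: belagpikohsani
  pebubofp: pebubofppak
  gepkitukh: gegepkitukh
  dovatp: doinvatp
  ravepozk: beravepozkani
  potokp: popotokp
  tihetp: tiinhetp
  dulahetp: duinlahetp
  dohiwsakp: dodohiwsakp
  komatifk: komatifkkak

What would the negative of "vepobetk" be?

potokp and dovatp both end in -p yet inflect differently (popotokp, doinvatp), so the final letter is not what conditions the rule; the second-to-last letter is.
"vepobetk" has second-to-last letter 't'. The stems whose second-to-last letter is 't' (dovatp → doinvatp, tihetp → tiinhetp, dulahetp → duinlahetp) insert -in- after the first vowel.
The other patterns: stems whose second-to-last letter is 'k' repeat the first consonant+vowel as a prefix; stems whose second-to-last letter is 'f' double the final consonant and add -ak; stems whose second-to-last letter is 'h', 'p' or 'z' add be- … -ani around the stem.
So vepobetk → veinpobetk.

veinpobetk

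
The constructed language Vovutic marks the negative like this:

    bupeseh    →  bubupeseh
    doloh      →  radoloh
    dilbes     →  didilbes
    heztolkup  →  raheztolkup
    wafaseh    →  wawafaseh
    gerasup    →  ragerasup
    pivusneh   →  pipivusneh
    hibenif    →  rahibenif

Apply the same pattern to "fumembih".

rafumembih

bupeseh and doloh both end in -h yet inflect differently (bubupeseh, radoloh), so the final letter is not what conditions the rule; the last vowel is.
"fumembih" has last vowel 'i'. The one such stem in the data (hibenif → rahibenif) adds the prefix ra-, so the same rule applies.
So fumembih → rafumembih.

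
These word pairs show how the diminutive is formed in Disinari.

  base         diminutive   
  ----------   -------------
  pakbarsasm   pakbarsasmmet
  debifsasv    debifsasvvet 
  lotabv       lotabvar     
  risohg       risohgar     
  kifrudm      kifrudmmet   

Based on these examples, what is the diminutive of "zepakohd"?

debifsasv and lotabv both end in -v yet inflect differently (debifsasvvet, lotabvar), so the final letter is not what conditions the rule; the second-to-last letter is.
"zepakohd" has second-to-last letter 'h'. The one such stem in the data (risohg → risohgar) adds -ar, so the same rule applies.
The other pattern: stems whose second-to-last letter is 'd' or 's' double the final consonant and add -et.
So zepakohd → zepakohdar.

zepakohdar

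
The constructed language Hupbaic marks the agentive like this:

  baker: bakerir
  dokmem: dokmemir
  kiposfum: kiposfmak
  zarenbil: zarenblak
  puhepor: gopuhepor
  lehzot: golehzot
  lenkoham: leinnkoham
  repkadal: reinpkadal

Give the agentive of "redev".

"redev" has last vowel 'e'. The stems whose last vowel is 'e' (baker → bakerir, dokmem → dokmemir) add -ir.
The other patterns: stems whose last vowel is 'i' or 'u' delete the last vowel and add -ak; stems whose last vowel is 'o' add the prefix go-; stems whose last vowel is 'a' insert -in- after the first vowel.
So redev → redevir.

redevir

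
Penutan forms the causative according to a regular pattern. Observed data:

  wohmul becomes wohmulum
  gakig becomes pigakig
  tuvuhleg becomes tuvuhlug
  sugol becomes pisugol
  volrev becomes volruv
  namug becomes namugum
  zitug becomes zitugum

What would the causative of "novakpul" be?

novakpulum

zitug and tuvuhleg both end in -g yet inflect differently (zitugum, tuvuhlug), so the final letter is not what conditions the rule; the last vowel is.
"novakpul" has last vowel 'u'. The stems whose last vowel is 'u' (zitug → zitugum, namug → namugum, wohmul → wohmulum) add -um.
So novakpul → novakpulum.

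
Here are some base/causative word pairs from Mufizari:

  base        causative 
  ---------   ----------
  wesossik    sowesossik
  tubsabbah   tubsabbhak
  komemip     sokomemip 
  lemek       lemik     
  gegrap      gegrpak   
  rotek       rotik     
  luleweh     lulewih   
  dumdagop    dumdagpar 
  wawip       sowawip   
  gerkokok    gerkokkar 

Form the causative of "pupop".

gegrap and wawip both end in -p yet inflect differently (gegrpak, sowawip), so the final letter is not what conditions the rule; the last vowel is.
"pupop" has last vowel 'o'. The stems whose last vowel is 'o' (dumdagop → dumdagpar, gerkokok → gerkokkar) delete the last vowel and add -ar.
The other patterns: stems whose last vowel is 'a' delete the last vowel and add -ak; stems whose last vowel is 'i' add the prefix so-; stems whose last vowel is 'e' change the last vowel to 'i'.
So pupop → puppar.

puppar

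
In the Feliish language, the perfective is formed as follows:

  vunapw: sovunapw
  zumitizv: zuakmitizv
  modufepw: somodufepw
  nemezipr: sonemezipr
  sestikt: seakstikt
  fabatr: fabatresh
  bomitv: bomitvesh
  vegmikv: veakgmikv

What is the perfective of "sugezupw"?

"sugezupw" has second-to-last letter 'p'. The stems whose second-to-last letter is 'p' (modufepw → somodufepw, nemezipr → sonemezipr, vunapw → sovunapw) add the prefix so-.
So sugezupw → sosugezupw.

sosugezupw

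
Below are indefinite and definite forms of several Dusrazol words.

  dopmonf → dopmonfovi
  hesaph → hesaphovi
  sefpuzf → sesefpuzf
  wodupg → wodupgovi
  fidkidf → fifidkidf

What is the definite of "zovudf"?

"zovudf" has second-to-last letter 'd'. The one such stem in the data (fidkidf → fifidkidf) repeats the first consonant+vowel as a prefix (as does sefpuzf), so the same rule applies.
So zovudf → zozovudf.

zozovudf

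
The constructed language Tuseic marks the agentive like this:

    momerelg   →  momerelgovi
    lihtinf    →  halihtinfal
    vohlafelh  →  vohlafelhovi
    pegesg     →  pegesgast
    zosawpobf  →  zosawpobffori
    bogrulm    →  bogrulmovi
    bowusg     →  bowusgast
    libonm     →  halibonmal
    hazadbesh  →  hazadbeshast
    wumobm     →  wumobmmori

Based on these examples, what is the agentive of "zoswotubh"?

bogrulm and libonm both end in -m yet inflect differently (bogrulmovi, halibonmal), so the final letter is not what conditions the rule; the second-to-last letter is.
"zoswotubh" has second-to-last letter 'b'. The stems whose second-to-last letter is 'b' (zosawpobf → zosawpobffori, wumobm → wumobmmori) double the final consonant and add -ori.
The other patterns: stems whose second-to-last letter is 'l' add -ovi; stems whose second-to-last letter is 'n' add ha- … -al around the stem; stems whose second-to-last letter is 's' add -ast.
So zoswotubh → zoswotubhhori.

zoswotubhhori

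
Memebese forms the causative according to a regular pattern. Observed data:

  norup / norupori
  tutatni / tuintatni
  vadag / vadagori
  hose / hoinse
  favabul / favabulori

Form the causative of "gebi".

geinbi

hose and vadag both have 2 vowels yet inflect differently (hoinse, vadagori), so the number of vowels is not what conditions the rule; whether the stem ends in a vowel or a consonant is.
"gebi" ends in a vowel. The stems ending in a vowel (hose → hoinse, tutatni → tuintatni) insert -in- after the first vowel.
The other pattern: stems ending in a consonant add -ori.
So gebi → geinbi.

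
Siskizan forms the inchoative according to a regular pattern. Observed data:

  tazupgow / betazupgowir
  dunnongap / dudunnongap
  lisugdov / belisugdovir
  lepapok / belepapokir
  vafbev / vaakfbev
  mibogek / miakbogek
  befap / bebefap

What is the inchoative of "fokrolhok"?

mibogek and lepapok both end in -k yet inflect differently (miakbogek, belepapokir), so the final letter is not what conditions the rule; the last vowel is.
"fokrolhok" has last vowel 'o'. The stems whose last vowel is 'o' (tazupgow → betazupgowir, lepapok → belepapokir, lisugdov → belisugdovir) add be- … -ir around the stem.
So fokrolhok → befokrolhokir.

befokrolhokir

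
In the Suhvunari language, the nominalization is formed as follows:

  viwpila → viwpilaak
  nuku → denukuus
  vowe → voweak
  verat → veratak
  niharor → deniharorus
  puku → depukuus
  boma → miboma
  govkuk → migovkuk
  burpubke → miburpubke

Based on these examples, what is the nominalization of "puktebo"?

vowe and burpubke both end in -e yet inflect differently (voweak, miburpubke), so the final letter is not what conditions the rule; the first letter is.
"puktebo" begins with p-. The one such stem in the data (puku → depukuus) adds de- … -us around the stem, so the same rule applies.
The other patterns: stems beginning with v- add -ak; stems beginning with b- or g- add the prefix mi-.
So puktebo → depuktebous.

depuktebous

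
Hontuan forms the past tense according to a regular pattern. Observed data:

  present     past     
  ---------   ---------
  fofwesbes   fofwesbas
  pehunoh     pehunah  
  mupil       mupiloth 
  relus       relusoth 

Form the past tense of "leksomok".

"leksomok" has last vowel 'o'. The one such stem in the data (pehunoh → pehunah) changes the last vowel to 'a' (as does fofwesbes), so the same rule applies.
The other pattern: stems whose last vowel is 'i' or 'u' add -oth.
So leksomok → leksomak.

leksomak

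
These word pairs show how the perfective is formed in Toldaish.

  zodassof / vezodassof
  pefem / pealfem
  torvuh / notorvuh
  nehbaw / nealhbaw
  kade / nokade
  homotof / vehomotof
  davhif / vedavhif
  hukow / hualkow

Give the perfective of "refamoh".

"refamoh" ends in -h. The one such stem in the data (torvuh → notorvuh) adds the prefix no-, so the same rule applies.
So refamoh → norefamoh.

norefamoh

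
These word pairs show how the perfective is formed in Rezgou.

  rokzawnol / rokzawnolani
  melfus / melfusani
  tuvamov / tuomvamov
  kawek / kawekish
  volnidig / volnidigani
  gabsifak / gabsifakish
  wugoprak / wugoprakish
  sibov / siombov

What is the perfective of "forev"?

tuvamov and rokzawnol both have last vowel 'o' yet inflect differently (tuomvamov, rokzawnolani), so the last vowel is not what conditions the rule; the final letter is.
"forev" ends in -v. The stems ending in -v (tuvamov → tuomvamov, sibov → siombov) insert -om- after the first vowel.
The other patterns: stems ending in -k add -ish; stems ending in -g, -l or -s add -ani.
So forev → foomrev.

foomrev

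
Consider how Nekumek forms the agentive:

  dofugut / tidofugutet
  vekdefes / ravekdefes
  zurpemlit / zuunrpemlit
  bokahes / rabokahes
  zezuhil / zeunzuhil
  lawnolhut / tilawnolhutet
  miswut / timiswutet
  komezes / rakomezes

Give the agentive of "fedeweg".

"fedeweg" has last vowel 'e'. The stems whose last vowel is 'e' (vekdefes → ravekdefes, bokahes → rabokahes, komezes → rakomezes) add the prefix ra-.
The other patterns: stems whose last vowel is 'i' insert -un- after the first vowel; stems whose last vowel is 'u' add ti- … -et around the stem.
So fedeweg → rafedeweg.

rafedeweg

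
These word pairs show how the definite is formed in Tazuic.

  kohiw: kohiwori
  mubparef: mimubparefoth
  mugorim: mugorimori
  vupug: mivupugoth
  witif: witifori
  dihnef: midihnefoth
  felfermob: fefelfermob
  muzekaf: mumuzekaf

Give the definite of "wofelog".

wowofelog

witif and muzekaf both end in -f yet inflect differently (witifori, mumuzekaf), so the final letter is not what conditions the rule; the last vowel is.
"wofelog" has last vowel 'o'. The one such stem in the data (felfermob → fefelfermob) repeats the first consonant+vowel as a prefix (as does muzekaf), so the same rule applies.
The other patterns: stems whose last vowel is 'i' add -ori; stems whose last vowel is 'e' or 'u' add mi- … -oth around the stem.
So wofelog → wowofelog.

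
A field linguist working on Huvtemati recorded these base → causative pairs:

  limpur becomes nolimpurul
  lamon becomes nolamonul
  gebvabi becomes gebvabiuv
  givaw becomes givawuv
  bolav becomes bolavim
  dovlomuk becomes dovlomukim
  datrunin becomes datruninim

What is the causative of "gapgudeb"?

gapgudebuv

lamon and datrunin both end in -n yet inflect differently (nolamonul, datruninim), so the final letter is not what conditions the rule; the first letter is.
"gapgudeb" begins with g-. The stems beginning with g- (gebvabi → gebvabiuv, givaw → givawuv) add -uv.
The other patterns: stems beginning with l- add no- … -ul around the stem; stems beginning with b- or d- add -im.
So gapgudeb → gapgudebuv.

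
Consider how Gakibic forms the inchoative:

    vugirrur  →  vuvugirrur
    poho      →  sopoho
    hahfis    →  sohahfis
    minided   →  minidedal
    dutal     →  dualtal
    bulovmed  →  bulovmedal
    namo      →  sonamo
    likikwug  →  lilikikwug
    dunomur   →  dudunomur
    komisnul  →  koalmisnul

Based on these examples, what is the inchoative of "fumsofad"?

"fumsofad" ends in -d. The stems ending in -d (bulovmed → bulovmedal, minided → minidedal) add -al.
The other patterns: stems ending in -l insert -al- after the first vowel; stems ending in -g or -r repeat the first consonant+vowel as a prefix; stems ending in -o or -s add the prefix so-.
So fumsofad → fumsofadal.

fumsofadal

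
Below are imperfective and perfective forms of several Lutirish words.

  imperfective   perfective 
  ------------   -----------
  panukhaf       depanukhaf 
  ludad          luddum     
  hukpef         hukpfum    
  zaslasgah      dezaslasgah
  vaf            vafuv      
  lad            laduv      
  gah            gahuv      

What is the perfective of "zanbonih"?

"zanbonih" has 3 vowels. The stems with 3 vowels (panukhaf → depanukhaf, zaslasgah → dezaslasgah) add the prefix de-.
So zanbonih → dezanbonih.

dezanbonih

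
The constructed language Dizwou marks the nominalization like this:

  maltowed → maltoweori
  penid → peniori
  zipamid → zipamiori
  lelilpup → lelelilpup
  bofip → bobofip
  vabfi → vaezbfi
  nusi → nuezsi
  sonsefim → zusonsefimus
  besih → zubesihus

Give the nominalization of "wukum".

"wukum" ends in -m. The one such stem in the data (sonsefim → zusonsefimus) adds zu- … -us around the stem, so the same rule applies.
The other patterns: stems ending in -d drop the final letter and add -ori; stems ending in -p repeat the first consonant+vowel as a prefix; stems ending in -i insert -ez- after the first vowel.
So wukum → zuwukumus.

zuwukumus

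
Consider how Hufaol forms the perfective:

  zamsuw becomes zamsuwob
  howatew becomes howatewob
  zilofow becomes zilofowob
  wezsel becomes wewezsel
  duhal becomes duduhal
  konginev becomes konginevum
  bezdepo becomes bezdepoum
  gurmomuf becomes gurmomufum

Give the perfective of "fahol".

howatew and wezsel both have last vowel 'e' yet inflect differently (howatewob, wewezsel), so the last vowel is not what conditions the rule; the final letter is.
"fahol" ends in -l. The stems ending in -l (wezsel → wewezsel, duhal → duduhal) repeat the first consonant+vowel as a prefix.
The other patterns: stems ending in -w add -ob; stems ending in -f, -o or -v add -um.
So fahol → fafahol.

fafahol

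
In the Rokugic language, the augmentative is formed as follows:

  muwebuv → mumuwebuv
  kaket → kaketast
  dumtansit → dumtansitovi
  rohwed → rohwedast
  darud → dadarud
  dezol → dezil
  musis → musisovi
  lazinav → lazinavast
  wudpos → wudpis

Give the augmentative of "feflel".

"feflel" has last vowel 'e'. The stems whose last vowel is 'e' (rohwed → rohwedast, kaket → kaketast) add -ast.
So feflel → feflelast.

feflelast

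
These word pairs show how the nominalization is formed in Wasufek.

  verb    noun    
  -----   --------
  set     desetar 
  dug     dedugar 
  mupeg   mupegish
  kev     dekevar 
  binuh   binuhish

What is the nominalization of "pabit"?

dug and mupeg both end in -g yet inflect differently (dedugar, mupegish), so the final letter is not what conditions the rule; the number of vowels is.
"pabit" has 2 vowels. The stems with 2 vowels (binuh → binuhish, mupeg → mupegish) add -ish.
So pabit → pabitish.

pabitish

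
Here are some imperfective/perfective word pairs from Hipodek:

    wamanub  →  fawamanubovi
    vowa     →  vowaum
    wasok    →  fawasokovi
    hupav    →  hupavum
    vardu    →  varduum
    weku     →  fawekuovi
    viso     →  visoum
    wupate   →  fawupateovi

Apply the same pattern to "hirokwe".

"hirokwe" begins with h-. The one such stem in the data (hupav → hupavum) adds -um, so the same rule applies.
The other pattern: stems beginning with w- add fa- … -ovi around the stem.
So hirokwe → hirokweum.

hirokweum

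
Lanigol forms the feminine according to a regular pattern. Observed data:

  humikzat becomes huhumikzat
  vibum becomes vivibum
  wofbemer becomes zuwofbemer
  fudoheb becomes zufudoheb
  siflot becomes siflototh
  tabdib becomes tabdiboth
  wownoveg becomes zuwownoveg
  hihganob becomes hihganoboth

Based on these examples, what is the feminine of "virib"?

fudoheb and tabdib both end in -b yet inflect differently (zufudoheb, tabdiboth), so the final letter is not what conditions the rule; the last vowel is.
"virib" has last vowel 'i'. The one such stem in the data (tabdib → tabdiboth) adds -oth, so the same rule applies.
The other patterns: stems whose last vowel is 'e' add the prefix zu-; stems whose last vowel is 'a' or 'u' repeat the first consonant+vowel as a prefix.
So virib → viriboth.

viriboth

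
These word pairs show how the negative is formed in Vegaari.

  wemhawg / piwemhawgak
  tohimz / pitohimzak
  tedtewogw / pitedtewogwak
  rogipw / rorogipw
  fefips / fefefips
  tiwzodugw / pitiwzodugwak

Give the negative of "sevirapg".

sesevirapg

rogipw and tedtewogw both end in -w yet inflect differently (rorogipw, pitedtewogwak), so the final letter is not what conditions the rule; the second-to-last letter is.
"sevirapg" has second-to-last letter 'p'. The stems whose second-to-last letter is 'p' (fefips → fefefips, rogipw → rorogipw) repeat the first consonant+vowel as a prefix.
So sevirapg → sesevirapg.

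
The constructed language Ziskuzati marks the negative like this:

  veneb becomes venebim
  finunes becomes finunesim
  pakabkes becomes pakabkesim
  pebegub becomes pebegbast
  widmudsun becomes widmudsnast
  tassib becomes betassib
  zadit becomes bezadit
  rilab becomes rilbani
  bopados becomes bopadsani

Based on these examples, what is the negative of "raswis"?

beraswis

veneb and pebegub both end in -b yet inflect differently (venebim, pebegbast), so the final letter is not what conditions the rule; the last vowel is.
"raswis" has last vowel 'i'. The stems whose last vowel is 'i' (tassib → betassib, zadit → bezadit) add the prefix be-.
The other patterns: stems whose last vowel is 'e' add -im; stems whose last vowel is 'u' delete the last vowel and add -ast; stems whose last vowel is 'a' or 'o' delete the last vowel and add -ani.
So raswis → beraswis.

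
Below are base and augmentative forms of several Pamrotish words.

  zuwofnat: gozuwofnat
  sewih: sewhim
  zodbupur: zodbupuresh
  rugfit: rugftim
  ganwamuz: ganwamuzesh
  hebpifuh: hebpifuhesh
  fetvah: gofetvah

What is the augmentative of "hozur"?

"hozur" has last vowel 'u'. The stems whose last vowel is 'u' (zodbupur → zodbupuresh, ganwamuz → ganwamuzesh, hebpifuh → hebpifuhesh) add -esh.
The other patterns: stems whose last vowel is 'a' add the prefix go-; stems whose last vowel is 'i' delete the last vowel and add -im.
So hozur → hozuresh.

hozuresh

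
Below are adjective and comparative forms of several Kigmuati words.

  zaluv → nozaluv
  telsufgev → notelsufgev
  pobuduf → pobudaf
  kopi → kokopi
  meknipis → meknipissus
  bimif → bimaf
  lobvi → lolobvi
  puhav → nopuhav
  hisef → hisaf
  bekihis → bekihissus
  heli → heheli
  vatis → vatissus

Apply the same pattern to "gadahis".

telsufgev and hisef both have last vowel 'e' yet inflect differently (notelsufgev, hisaf), so the last vowel is not what conditions the rule; the final letter is.
"gadahis" ends in -s. The stems ending in -s (bekihis → bekihissus, meknipis → meknipissus, vatis → vatissus) double the final consonant and add -us.
The other patterns: stems ending in -v add the prefix no-; stems ending in -f change the last vowel to 'a'; stems ending in -i repeat the first consonant+vowel as a prefix.
So gadahis → gadahissus.

gadahissus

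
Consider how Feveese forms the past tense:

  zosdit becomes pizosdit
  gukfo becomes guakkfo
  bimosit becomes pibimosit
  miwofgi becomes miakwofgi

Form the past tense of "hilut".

"hilut" ends in a consonant. The stems ending in a consonant (zosdit → pizosdit, bimosit → pibimosit) add the prefix pi-.
So hilut → pihilut.

pihilut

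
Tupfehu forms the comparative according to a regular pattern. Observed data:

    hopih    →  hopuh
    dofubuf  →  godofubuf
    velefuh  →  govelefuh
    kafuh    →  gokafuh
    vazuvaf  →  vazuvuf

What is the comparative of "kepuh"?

gokepuh

"kepuh" has last vowel 'u'. The stems whose last vowel is 'u' (velefuh → govelefuh, dofubuf → godofubuf, kafuh → gokafuh) add the prefix go-.
So kepuh → gokepuh.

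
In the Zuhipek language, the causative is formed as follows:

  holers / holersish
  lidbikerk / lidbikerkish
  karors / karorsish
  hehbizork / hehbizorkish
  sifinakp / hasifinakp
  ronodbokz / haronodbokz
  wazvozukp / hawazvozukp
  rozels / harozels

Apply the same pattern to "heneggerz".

"heneggerz" has second-to-last letter 'r'. The stems whose second-to-last letter is 'r' (holers → holersish, lidbikerk → lidbikerkish, karors → karorsish) add -ish.
The other pattern: stems whose second-to-last letter is 'k' or 'l' add the prefix ha-.
So heneggerz → heneggerzish.

heneggerzish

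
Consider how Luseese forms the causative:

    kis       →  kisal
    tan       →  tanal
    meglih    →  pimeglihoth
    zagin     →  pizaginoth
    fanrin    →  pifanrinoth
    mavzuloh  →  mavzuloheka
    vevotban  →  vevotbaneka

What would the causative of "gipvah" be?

tan and zagin both end in -n yet inflect differently (tanal, pizaginoth), so the final letter is not what conditions the rule; the number of vowels is.
"gipvah" has 2 vowels. The stems with 2 vowels (meglih → pimeglihoth, zagin → pizaginoth, fanrin → pifanrinoth) add pi- … -oth around the stem.
So gipvah → pigipvahoth.

pigipvahoth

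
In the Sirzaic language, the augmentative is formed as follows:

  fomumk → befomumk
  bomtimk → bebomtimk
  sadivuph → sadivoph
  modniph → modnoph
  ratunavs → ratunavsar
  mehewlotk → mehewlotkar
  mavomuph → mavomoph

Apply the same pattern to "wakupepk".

wakupopk

fomumk and mehewlotk both end in -k yet inflect differently (befomumk, mehewlotkar), so the final letter is not what conditions the rule; the second-to-last letter is.
"wakupepk" has second-to-last letter 'p'. The stems whose second-to-last letter is 'p' (mavomuph → mavomoph, sadivuph → sadivoph, modniph → modnoph) change the last vowel to 'o'.
The other patterns: stems whose second-to-last letter is 'm' add the prefix be-; stems whose second-to-last letter is 't' or 'v' add -ar.
So wakupepk → wakupopk.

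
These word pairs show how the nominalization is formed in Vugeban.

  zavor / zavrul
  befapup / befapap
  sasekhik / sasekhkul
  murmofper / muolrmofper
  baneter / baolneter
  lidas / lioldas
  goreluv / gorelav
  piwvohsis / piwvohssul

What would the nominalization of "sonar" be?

soolnar

zavor and baneter both end in -r yet inflect differently (zavrul, baolneter), so the final letter is not what conditions the rule; the last vowel is.
"sonar" has last vowel 'a'. The one such stem in the data (lidas → lioldas) inserts -ol- after the first vowel (as do baneter, murmofper), so the same rule applies.
So sonar → soolnar.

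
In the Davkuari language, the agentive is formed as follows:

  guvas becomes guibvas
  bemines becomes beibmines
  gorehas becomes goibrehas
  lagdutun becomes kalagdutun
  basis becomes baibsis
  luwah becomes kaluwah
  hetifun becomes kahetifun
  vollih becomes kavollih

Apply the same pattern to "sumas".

suibmas

guvas and luwah both have last vowel 'a' yet inflect differently (guibvas, kaluwah), so the last vowel is not what conditions the rule; the final letter is.
"sumas" ends in -s. The stems ending in -s (guvas → guibvas, bemines → beibmines, basis → baibsis) insert -ib- after the first vowel.
The other pattern: stems ending in -h or -n add the prefix ka-.
So sumas → suibmas.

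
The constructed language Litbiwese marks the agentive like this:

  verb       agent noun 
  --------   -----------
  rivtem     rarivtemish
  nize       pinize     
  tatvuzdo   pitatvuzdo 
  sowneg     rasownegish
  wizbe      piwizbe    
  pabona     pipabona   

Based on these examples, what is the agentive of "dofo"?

pidofo

"dofo" ends in a vowel. The stems ending in a vowel (wizbe → piwizbe, pabona → pipabona, tatvuzdo → pitatvuzdo) add the prefix pi-.
The other pattern: stems ending in a consonant add ra- … -ish around the stem.
So dofo → pidofo.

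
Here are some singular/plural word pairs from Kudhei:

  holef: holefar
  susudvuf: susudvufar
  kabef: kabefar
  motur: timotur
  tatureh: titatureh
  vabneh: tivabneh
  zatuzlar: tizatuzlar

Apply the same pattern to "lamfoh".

susudvuf and motur both have last vowel 'u' yet inflect differently (susudvufar, timotur), so the last vowel is not what conditions the rule; the final letter is.
"lamfoh" ends in -h. The stems ending in -h (tatureh → titatureh, vabneh → tivabneh) add the prefix ti-.
The other pattern: stems ending in -f add -ar.
So lamfoh → tilamfoh.

tilamfoh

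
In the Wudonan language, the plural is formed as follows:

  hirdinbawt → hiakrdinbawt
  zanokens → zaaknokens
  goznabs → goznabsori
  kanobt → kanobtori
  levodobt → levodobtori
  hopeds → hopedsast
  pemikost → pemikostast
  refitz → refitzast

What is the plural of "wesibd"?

zanokens and goznabs both end in -s yet inflect differently (zaaknokens, goznabsori), so the final letter is not what conditions the rule; the second-to-last letter is.
"wesibd" has second-to-last letter 'b'. The stems whose second-to-last letter is 'b' (goznabs → goznabsori, kanobt → kanobtori, levodobt → levodobtori) add -ori.
So wesibd → wesibdori.

wesibdori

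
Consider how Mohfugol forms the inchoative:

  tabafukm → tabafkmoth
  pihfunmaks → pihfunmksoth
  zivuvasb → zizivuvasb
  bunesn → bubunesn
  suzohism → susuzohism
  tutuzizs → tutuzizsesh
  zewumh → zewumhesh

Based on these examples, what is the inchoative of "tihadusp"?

titihadusp

tabafukm and suzohism both end in -m yet inflect differently (tabafkmoth, susuzohism), so the final letter is not what conditions the rule; the second-to-last letter is.
"tihadusp" has second-to-last letter 's'. The stems whose second-to-last letter is 's' (zivuvasb → zizivuvasb, bunesn → bubunesn, suzohism → susuzohism) repeat the first consonant+vowel as a prefix.
The other patterns: stems whose second-to-last letter is 'k' delete the last vowel and add -oth; stems whose second-to-last letter is 'm' or 'z' add -esh.
So tihadusp → titihadusp.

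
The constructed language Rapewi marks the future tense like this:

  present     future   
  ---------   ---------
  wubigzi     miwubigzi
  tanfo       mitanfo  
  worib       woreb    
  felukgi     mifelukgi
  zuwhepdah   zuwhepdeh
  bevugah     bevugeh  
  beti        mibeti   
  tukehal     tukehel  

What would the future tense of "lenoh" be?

leneh

felukgi and worib both have last vowel 'i' yet inflect differently (mifelukgi, woreb), so the last vowel is not what conditions the rule; whether the stem ends in a vowel or a consonant is.
"lenoh" ends in a consonant. The stems ending in a consonant (bevugah → bevugeh, tukehal → tukehel, worib → woreb) change the last vowel to 'e'.
So lenoh → leneh.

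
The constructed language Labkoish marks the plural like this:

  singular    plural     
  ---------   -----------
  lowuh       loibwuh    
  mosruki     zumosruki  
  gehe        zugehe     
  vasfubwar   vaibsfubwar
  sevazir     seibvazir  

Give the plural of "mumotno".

"mumotno" ends in a vowel. The stems ending in a vowel (gehe → zugehe, mosruki → zumosruki) add the prefix zu-.
The other pattern: stems ending in a consonant insert -ib- after the first vowel.
So mumotno → zumumotno.

zumumotno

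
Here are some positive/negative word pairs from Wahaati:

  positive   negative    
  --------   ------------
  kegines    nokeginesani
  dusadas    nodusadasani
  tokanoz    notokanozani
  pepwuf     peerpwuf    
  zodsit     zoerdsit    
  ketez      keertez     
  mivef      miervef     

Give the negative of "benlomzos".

tokanoz and ketez both end in -z yet inflect differently (notokanozani, keertez), so the final letter is not what conditions the rule; the number of vowels is.
"benlomzos" has 3 vowels. The stems with 3 vowels (kegines → nokeginesani, dusadas → nodusadasani, tokanoz → notokanozani) add no- … -ani around the stem.
So benlomzos → nobenlomzosani.

nobenlomzosani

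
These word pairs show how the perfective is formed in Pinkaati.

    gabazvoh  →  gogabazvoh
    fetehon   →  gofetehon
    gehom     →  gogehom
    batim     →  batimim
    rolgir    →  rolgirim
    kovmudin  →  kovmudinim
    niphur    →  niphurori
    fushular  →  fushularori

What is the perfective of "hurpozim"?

hurpozimim

gehom and batim both end in -m yet inflect differently (gogehom, batimim), so the final letter is not what conditions the rule; the last vowel is.
"hurpozim" has last vowel 'i'. The stems whose last vowel is 'i' (batim → batimim, rolgir → rolgirim, kovmudin → kovmudinim) add -im.
The other patterns: stems whose last vowel is 'o' add the prefix go-; stems whose last vowel is 'a' or 'u' add -ori.
So hurpozim → hurpozimim.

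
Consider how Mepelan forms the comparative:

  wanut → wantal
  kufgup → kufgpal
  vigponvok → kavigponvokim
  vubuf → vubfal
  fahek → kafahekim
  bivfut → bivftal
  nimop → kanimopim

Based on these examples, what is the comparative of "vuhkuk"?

"vuhkuk" has last vowel 'u'. The stems whose last vowel is 'u' (bivfut → bivftal, kufgup → kufgpal, vubuf → vubfal) delete the last vowel and add -al.
The other pattern: stems whose last vowel is 'e' or 'o' add ka- … -im around the stem.
So vuhkuk → vuhkkal.

vuhkkal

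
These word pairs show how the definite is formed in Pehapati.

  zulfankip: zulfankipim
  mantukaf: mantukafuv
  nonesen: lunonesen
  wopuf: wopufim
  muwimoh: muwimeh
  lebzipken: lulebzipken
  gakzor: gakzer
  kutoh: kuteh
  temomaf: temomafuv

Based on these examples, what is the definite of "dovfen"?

mantukaf and wopuf both end in -f yet inflect differently (mantukafuv, wopufim), so the final letter is not what conditions the rule; the last vowel is.
"dovfen" has last vowel 'e'. The stems whose last vowel is 'e' (lebzipken → lulebzipken, nonesen → lunonesen) add the prefix lu-.
So dovfen → ludovfen.

ludovfen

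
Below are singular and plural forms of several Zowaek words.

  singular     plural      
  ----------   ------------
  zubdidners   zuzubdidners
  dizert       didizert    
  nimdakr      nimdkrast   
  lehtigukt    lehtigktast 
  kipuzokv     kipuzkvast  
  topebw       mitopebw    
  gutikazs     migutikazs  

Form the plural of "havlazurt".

dizert and lehtigukt both end in -t yet inflect differently (didizert, lehtigktast), so the final letter is not what conditions the rule; the second-to-last letter is.
"havlazurt" has second-to-last letter 'r'. The stems whose second-to-last letter is 'r' (zubdidners → zuzubdidners, dizert → didizert) repeat the first consonant+vowel as a prefix.
The other patterns: stems whose second-to-last letter is 'k' delete the last vowel and add -ast; stems whose second-to-last letter is 'b' or 'z' add the prefix mi-.
So havlazurt → hahavlazurt.

hahavlazurt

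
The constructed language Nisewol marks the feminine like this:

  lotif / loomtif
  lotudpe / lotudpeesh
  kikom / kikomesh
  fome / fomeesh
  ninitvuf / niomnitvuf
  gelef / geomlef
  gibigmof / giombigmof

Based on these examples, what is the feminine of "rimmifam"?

gelef and lotudpe both have last vowel 'e' yet inflect differently (geomlef, lotudpeesh), so the last vowel is not what conditions the rule; the final letter is.
"rimmifam" ends in -m. The one such stem in the data (kikom → kikomesh) adds -esh, so the same rule applies.
The other pattern: stems ending in -f insert -om- after the first vowel.
So rimmifam → rimmifamesh.

rimmifamesh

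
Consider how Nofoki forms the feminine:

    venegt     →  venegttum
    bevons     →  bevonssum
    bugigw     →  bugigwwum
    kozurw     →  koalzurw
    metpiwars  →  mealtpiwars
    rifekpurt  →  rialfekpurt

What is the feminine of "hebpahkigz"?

hebpahkigzzum

rifekpurt and venegt both end in -t yet inflect differently (rialfekpurt, venegttum), so the final letter is not what conditions the rule; the second-to-last letter is.
"hebpahkigz" has second-to-last letter 'g'. The stems whose second-to-last letter is 'g' (venegt → venegttum, bugigw → bugigwwum) double the final consonant and add -um.
So hebpahkigz → hebpahkigzzum.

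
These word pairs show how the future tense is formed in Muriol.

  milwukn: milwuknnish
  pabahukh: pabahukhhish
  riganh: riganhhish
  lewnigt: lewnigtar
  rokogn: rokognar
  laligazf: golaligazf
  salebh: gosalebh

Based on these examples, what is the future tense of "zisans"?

zisanssish

"zisans" has second-to-last letter 'n'. The one such stem in the data (riganh → riganhhish) doubles the final consonant and adds -ish (as do milwukn, pabahukh), so the same rule applies.
The other patterns: stems whose second-to-last letter is 'g' add -ar; stems whose second-to-last letter is 'b' or 'z' add the prefix go-.
So zisans → zisanssish.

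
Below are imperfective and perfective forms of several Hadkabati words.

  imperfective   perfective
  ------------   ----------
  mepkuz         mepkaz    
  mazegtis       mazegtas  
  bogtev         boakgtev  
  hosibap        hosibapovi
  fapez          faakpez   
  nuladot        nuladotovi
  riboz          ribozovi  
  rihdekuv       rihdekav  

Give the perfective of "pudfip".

"pudfip" has last vowel 'i'. The one such stem in the data (mazegtis → mazegtas) changes the last vowel to 'a' (as do mepkuz, rihdekuv), so the same rule applies.
The other patterns: stems whose last vowel is 'e' insert -ak- after the first vowel; stems whose last vowel is 'a' or 'o' add -ovi.
So pudfip → pudfap.

pudfap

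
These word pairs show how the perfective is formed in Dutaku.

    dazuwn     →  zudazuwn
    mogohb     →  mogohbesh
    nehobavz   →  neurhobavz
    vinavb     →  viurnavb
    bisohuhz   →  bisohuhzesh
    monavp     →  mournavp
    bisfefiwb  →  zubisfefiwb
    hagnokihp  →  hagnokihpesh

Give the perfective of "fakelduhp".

bisohuhz and nehobavz both end in -z yet inflect differently (bisohuhzesh, neurhobavz), so the final letter is not what conditions the rule; the second-to-last letter is.
"fakelduhp" has second-to-last letter 'h'. The stems whose second-to-last letter is 'h' (mogohb → mogohbesh, bisohuhz → bisohuhzesh, hagnokihp → hagnokihpesh) add -esh.
The other patterns: stems whose second-to-last letter is 'v' insert -ur- after the first vowel; stems whose second-to-last letter is 'w' add the prefix zu-.
So fakelduhp → fakelduhpesh.

fakelduhpesh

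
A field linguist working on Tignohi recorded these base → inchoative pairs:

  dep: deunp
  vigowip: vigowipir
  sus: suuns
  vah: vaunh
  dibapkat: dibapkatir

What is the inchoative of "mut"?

"mut" has 1 vowel. The stems with 1 vowel (dep → deunp, vah → vaunh, sus → suuns) insert -un- after the first vowel.
The other pattern: stems with 3 vowels add -ir.
So mut → muunt.

muunt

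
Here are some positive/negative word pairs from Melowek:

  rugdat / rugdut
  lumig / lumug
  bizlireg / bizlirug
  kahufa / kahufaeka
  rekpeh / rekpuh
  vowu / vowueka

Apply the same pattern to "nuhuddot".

nuhuddut

kahufa and rugdat both have last vowel 'a' yet inflect differently (kahufaeka, rugdut), so the last vowel is not what conditions the rule; whether the stem ends in a vowel or a consonant is.
"nuhuddot" ends in a consonant. The stems ending in a consonant (rekpeh → rekpuh, lumig → lumug, rugdat → rugdut) change the last vowel to 'u'.
So nuhuddot → nuhuddut.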